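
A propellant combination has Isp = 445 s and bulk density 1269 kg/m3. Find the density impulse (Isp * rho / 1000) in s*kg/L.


rho*Isp = 445 * 1269 / 1000 = 565 s*kg/L

565 s*kg/L


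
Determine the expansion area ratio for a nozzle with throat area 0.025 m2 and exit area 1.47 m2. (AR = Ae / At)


AR = 1.47 / 0.025 = 58.8

58.8


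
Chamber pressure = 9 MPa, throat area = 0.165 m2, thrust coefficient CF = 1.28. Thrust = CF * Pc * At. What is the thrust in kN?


F = 1.28 * 9e6 * 0.165 = 1.9008e+06 N = 1900.8 kN

1900.8 kN


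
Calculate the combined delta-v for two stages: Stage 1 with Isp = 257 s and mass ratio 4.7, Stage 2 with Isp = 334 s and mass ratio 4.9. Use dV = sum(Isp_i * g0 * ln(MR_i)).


dV1 = 257 * 9.81 * ln(4.7) = 3901.7 m/s
dV2 = 334 * 9.81 * ln(4.9) = 5207.2 m/s
Total dV = 3901.7 + 5207.2 = 9108.9 m/s ~ 9109 m/s

9109 m/s


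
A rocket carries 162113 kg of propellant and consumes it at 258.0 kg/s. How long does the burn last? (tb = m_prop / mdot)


tb = 162113 / 258.0 = 628.3 s

628.3 s


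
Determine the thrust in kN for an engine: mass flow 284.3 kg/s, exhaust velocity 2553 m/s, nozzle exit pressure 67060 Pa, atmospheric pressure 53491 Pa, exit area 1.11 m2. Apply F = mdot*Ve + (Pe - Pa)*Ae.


F = 284.3 * 2553 + (67060 - 53491) * 1.11 = 740879.0 N = 740.9 kN

740.9 kN


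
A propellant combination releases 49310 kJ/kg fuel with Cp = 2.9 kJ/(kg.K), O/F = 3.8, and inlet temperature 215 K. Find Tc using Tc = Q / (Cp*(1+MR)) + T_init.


Tc = 49310 / (2.9 * (1 + 3.8)) + 215 = 3757 K

3757 K


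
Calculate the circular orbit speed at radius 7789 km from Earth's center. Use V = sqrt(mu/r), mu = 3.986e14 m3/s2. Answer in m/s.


V = sqrt(3.986e14 / 7789000) = 7154 m/s

7154 m/s


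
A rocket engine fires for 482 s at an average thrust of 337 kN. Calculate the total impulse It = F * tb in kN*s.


It = 337 * 482 = 162434 kN*s

162434 kN*s


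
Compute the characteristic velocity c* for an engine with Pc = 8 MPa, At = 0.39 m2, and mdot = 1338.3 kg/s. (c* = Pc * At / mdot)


c* = 8e6 * 0.39 / 1338.3 = 2331 m/s

2331 m/s


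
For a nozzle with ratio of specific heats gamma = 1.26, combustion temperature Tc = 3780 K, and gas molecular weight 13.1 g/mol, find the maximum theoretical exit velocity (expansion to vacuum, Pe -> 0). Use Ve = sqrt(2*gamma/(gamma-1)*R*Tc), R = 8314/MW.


R = 8314 / 13.1 = 634.66 J/(kg.K)
Ve = sqrt(2 * 1.26 / (1.26 - 1) * 634.66 * 3780) = 4822 m/s

4822 m/s


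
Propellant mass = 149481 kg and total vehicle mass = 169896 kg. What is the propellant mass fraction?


PMF = 149481 / 169896 = 0.88

0.88


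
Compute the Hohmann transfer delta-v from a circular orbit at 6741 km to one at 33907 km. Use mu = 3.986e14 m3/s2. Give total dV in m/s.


V1 = sqrt(mu/r1) = 7689.65 m/s
dV1 = V1*(sqrt(2*r2/(r1+r2)) - 1) = 2242.58 m/s
V2 = sqrt(mu/r2) = 3428.66 m/s
dV2 = V2*(1 - sqrt(2*r1/(r1+r2))) = 1454.05 m/s
Total dV = 3697 m/s

3697 m/s


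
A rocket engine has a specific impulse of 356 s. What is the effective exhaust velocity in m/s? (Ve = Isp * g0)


Ve = Isp * g0 = 356 * 9.81 = 3492.4 m/s

3492.4 m/s


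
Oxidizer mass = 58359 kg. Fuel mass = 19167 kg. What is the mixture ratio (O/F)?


MR = 58359 / 19167 = 3.04

3.04


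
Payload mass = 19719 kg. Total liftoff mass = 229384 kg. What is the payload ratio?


PR = 19719 / 229384 = 0.086

0.086


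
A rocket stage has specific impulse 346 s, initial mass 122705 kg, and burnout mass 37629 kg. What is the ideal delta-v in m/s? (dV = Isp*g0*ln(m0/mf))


Ve = 346 * 9.81 = 3394.26 m/s
dV = 3394.26 * ln(122705/37629) = 4012 m/s

4012 m/s


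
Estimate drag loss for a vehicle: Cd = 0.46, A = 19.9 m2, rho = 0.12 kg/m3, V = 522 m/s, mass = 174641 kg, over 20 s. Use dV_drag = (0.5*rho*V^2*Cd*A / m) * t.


D = 0.5 * 0.12 * 522^2 * 0.46 * 19.9 = 149659.11 N
a = 149659.11 / 174641 = 0.857 m/s2
dV = 0.857 * 20 = 17.1 m/s

17.1 m/s


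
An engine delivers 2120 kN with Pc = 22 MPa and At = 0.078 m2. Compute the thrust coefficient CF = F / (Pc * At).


CF = 2120000 / (22e6 * 0.078) = 1.24

1.24


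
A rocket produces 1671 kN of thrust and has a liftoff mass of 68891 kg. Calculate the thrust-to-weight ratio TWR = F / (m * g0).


TWR = 1671000 / (68891 * 9.81) = 2.47

2.47


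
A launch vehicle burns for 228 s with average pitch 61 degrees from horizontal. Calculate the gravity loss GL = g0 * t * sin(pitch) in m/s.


GL = 9.81 * 228 * sin(61 deg) = 1956 m/s

1956 m/s


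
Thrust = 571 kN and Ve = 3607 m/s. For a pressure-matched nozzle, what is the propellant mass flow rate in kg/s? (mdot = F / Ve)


mdot = F / Ve = 571000 / 3607 = 158.3 kg/s

158.3 kg/s


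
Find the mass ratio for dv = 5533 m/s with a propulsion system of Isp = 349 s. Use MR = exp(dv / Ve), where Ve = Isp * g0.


Ve = 349 * 9.81 = 3423.69 m/s
MR = exp(5533 / 3423.69) = 5.033

5.033


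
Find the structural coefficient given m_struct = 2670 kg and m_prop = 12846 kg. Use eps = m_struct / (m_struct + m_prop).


eps = 2670 / (2670 + 12846) = 0.1721

0.1721


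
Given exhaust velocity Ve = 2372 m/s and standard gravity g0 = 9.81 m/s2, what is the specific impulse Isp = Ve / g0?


Isp = Ve / g0 = 2372 / 9.81 = 241.8 s

241.8 s


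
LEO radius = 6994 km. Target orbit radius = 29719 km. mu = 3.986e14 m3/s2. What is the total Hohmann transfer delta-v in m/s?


V1 = sqrt(mu/r1) = 7549.29 m/s
dV1 = V1*(sqrt(2*r2/(r1+r2)) - 1) = 2056.39 m/s
V2 = sqrt(mu/r2) = 3662.28 m/s
dV2 = V2*(1 - sqrt(2*r1/(r1+r2))) = 1401.7 m/s
Total dV = 3458 m/s

3458 m/s


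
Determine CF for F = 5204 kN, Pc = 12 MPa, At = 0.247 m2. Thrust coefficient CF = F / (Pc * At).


CF = 5204000 / (12e6 * 0.247) = 1.76

1.76


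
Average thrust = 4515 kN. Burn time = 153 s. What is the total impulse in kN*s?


It = 4515 * 153 = 690795 kN*s

690795 kN*s


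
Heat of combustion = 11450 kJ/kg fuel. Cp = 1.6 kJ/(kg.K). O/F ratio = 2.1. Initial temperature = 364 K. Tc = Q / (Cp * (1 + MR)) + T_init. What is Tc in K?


Tc = 11450 / (1.6 * (1 + 2.1)) + 364 = 2672 K

2672 K


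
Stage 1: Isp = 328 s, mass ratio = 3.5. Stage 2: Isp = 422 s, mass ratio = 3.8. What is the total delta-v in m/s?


dV1 = 328 * 9.81 * ln(3.5) = 4031.0 m/s
dV2 = 422 * 9.81 * ln(3.8) = 5526.7 m/s
Total dV = 4031.0 + 5526.7 = 9557.7 m/s ~ 9558 m/s

9558 m/s


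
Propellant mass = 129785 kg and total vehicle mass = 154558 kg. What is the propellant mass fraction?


PMF = 129785 / 154558 = 0.84

0.84


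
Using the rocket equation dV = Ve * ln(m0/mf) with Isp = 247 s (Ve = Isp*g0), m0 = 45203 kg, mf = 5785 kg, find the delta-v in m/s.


Ve = 247 * 9.81 = 2423.07 m/s
dV = 2423.07 * ln(45203/5785) = 4982 m/s

4982 m/s


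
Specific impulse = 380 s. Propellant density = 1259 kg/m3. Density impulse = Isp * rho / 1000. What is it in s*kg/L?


rho*Isp = 380 * 1259 / 1000 = 478 s*kg/L

478 s*kg/L


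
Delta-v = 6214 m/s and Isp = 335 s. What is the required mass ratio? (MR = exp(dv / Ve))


Ve = 335 * 9.81 = 3286.35 m/s
MR = exp(6214 / 3286.35) = 6.625

6.625


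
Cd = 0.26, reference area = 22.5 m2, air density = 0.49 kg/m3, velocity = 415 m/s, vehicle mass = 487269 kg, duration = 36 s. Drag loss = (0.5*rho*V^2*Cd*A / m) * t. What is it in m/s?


D = 0.5 * 0.49 * 415^2 * 0.26 * 22.5 = 246841.48 N
a = 246841.48 / 487269 = 0.5066 m/s2
dV = 0.5066 * 36 = 18.2 m/s

18.2 m/s


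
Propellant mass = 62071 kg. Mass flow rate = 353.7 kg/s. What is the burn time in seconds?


tb = 62071 / 353.7 = 175.5 s

175.5 s


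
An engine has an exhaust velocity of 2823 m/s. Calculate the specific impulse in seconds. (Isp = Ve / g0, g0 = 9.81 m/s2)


Isp = Ve / g0 = 2823 / 9.81 = 287.8 s

287.8 s


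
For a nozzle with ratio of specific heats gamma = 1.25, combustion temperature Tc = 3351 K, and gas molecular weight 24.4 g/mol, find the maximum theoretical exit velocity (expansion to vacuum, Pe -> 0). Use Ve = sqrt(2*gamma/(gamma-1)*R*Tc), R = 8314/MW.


R = 8314 / 24.4 = 340.74 J/(kg.K)
Ve = sqrt(2 * 1.25 / (1.25 - 1) * 340.74 * 3351) = 3379 m/s

3379 m/s


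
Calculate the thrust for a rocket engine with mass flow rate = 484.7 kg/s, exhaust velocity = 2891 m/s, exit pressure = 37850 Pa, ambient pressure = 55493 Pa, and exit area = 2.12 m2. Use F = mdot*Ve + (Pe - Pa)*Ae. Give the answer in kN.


F = 484.7 * 2891 + (37850 - 55493) * 2.12 = 1.3639e+06 N = 1363.9 kN

1363.9 kN


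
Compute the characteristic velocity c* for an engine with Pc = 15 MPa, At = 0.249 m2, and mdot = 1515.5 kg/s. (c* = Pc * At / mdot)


c* = 15e6 * 0.249 / 1515.5 = 2465 m/s

2465 m/s


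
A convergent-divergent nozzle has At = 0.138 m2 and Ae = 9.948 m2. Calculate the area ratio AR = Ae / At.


AR = 9.948 / 0.138 = 72.1

72.1


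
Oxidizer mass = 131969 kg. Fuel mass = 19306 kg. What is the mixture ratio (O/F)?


MR = 131969 / 19306 = 6.84

6.84


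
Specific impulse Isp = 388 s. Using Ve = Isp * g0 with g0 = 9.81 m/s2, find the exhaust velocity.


Ve = Isp * g0 = 388 * 9.81 = 3806.3 m/s

3806.3 m/s


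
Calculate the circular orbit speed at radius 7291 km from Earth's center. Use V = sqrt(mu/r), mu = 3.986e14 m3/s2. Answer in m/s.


V = sqrt(3.986e14 / 7291000) = 7394 m/s

7394 m/s


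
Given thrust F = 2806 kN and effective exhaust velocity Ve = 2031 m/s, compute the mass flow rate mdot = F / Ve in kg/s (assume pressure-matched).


mdot = F / Ve = 2806000 / 2031 = 1381.6 kg/s

1381.6 kg/s


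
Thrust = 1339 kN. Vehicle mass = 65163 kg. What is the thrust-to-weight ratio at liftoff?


TWR = 1339000 / (65163 * 9.81) = 2.09

2.09


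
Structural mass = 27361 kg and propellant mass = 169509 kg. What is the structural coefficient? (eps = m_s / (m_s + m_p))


eps = 27361 / (27361 + 169509) = 0.139

0.139


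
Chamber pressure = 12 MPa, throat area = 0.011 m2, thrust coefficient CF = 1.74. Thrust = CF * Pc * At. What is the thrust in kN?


F = 1.74 * 12e6 * 0.011 = 229680.0 N = 229.7 kN

229.7 kN


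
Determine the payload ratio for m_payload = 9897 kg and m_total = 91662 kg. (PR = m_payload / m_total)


PR = 9897 / 91662 = 0.108

0.108


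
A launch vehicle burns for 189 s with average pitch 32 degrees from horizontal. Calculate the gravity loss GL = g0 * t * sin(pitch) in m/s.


GL = 9.81 * 189 * sin(32 deg) = 983 m/s

983 m/s


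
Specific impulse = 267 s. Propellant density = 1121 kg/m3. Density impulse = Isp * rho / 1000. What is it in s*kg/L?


rho*Isp = 267 * 1121 / 1000 = 299 s*kg/L

299 s*kg/L


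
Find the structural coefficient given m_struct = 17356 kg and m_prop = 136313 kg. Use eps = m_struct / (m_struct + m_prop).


eps = 17356 / (17356 + 136313) = 0.1129

0.1129


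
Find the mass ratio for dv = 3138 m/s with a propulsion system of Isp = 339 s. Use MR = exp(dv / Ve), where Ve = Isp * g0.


Ve = 339 * 9.81 = 3325.59 m/s
MR = exp(3138 / 3325.59) = 2.569

2.569


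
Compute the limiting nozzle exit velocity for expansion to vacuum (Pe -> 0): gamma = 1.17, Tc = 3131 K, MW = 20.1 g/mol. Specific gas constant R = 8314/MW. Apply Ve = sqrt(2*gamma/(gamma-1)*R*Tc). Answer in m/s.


R = 8314 / 20.1 = 413.63 J/(kg.K)
Ve = sqrt(2 * 1.17 / (1.17 - 1) * 413.63 * 3131) = 4222 m/s

4222 m/s


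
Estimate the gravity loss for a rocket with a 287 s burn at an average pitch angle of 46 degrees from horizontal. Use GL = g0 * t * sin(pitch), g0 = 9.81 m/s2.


GL = 9.81 * 287 * sin(46 deg) = 2025 m/s

2025 m/s


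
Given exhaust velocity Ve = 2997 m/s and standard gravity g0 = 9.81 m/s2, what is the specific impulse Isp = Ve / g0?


Isp = Ve / g0 = 2997 / 9.81 = 305.5 s

305.5 s


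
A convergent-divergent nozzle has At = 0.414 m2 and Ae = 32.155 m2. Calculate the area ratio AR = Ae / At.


AR = 32.155 / 0.414 = 77.7

77.7


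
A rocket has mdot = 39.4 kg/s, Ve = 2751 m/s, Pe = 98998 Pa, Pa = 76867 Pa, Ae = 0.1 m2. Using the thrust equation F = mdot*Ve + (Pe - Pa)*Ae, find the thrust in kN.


F = 39.4 * 2751 + (98998 - 76867) * 0.1 = 110602.0 N = 110.6 kN

110.6 kN


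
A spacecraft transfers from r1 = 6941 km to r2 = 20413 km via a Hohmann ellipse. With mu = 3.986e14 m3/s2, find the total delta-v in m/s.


V1 = sqrt(mu/r1) = 7578.05 m/s
dV1 = V1*(sqrt(2*r2/(r1+r2)) - 1) = 1679.91 m/s
V2 = sqrt(mu/r2) = 4418.91 m/s
dV2 = V2*(1 - sqrt(2*r1/(r1+r2))) = 1270.94 m/s
Total dV = 2951 m/s

2951 m/s


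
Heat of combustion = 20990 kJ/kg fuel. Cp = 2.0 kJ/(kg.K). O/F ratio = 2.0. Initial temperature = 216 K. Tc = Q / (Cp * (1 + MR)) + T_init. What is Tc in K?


Tc = 20990 / (2.0 * (1 + 2.0)) + 216 = 3714 K

3714 K


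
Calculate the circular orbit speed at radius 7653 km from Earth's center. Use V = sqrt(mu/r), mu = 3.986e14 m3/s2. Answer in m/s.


V = sqrt(3.986e14 / 7653000) = 7217 m/s

7217 m/s


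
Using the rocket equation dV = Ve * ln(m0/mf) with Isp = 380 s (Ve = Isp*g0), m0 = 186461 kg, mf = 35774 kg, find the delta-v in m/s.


Ve = 380 * 9.81 = 3727.8 m/s
dV = 3727.8 * ln(186461/35774) = 6155 m/s

6155 m/s


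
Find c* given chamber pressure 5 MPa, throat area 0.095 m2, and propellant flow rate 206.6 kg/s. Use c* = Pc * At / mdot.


c* = 5e6 * 0.095 / 206.6 = 2299 m/s

2299 m/s


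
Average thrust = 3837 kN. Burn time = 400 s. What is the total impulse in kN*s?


It = 3837 * 400 = 1534800 kN*s

1534800 kN*s


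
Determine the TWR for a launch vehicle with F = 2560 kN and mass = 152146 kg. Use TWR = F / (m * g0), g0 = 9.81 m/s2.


TWR = 2560000 / (152146 * 9.81) = 1.72

1.72


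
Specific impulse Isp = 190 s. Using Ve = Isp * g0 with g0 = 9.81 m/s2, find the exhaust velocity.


Ve = Isp * g0 = 190 * 9.81 = 1863.9 m/s

1863.9 m/s


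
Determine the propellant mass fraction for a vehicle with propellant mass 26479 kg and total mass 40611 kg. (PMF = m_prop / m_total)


PMF = 26479 / 40611 = 0.652

0.652


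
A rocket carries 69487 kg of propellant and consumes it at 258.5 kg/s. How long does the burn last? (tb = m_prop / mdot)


tb = 69487 / 258.5 = 268.8 s

268.8 s


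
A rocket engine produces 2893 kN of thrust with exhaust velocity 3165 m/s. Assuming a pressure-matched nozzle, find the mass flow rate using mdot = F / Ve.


mdot = F / Ve = 2893000 / 3165 = 914.1 kg/s

914.1 kg/s


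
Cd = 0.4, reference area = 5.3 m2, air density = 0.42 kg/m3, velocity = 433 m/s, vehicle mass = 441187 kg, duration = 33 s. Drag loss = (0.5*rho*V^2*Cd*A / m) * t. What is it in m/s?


D = 0.5 * 0.42 * 433^2 * 0.4 * 5.3 = 83470.1 N
a = 83470.1 / 441187 = 0.1892 m/s2
dV = 0.1892 * 33 = 6.2 m/s

6.2 m/s


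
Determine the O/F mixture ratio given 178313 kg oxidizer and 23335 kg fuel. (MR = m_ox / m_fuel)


MR = 178313 / 23335 = 7.64

7.64


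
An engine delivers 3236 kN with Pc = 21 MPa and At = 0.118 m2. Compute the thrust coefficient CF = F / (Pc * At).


CF = 3236000 / (21e6 * 0.118) = 1.31

1.31


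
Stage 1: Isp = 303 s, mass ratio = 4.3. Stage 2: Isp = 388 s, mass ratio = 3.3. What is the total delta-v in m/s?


dV1 = 303 * 9.81 * ln(4.3) = 4335.6 m/s
dV2 = 388 * 9.81 * ln(3.3) = 4544.4 m/s
Total dV = 4335.6 + 4544.4 = 8880.0 m/s ~ 8880 m/s

8880 m/s


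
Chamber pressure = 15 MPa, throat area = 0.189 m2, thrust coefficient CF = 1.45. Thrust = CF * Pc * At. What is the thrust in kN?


F = 1.45 * 15e6 * 0.189 = 4.1108e+06 N = 4110.8 kN

4110.8 kN


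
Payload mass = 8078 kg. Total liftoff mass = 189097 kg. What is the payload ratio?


PR = 8078 / 189097 = 0.0427

0.0427


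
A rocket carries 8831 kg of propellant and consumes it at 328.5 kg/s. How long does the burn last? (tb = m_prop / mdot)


tb = 8831 / 328.5 = 26.9 s

26.9 s


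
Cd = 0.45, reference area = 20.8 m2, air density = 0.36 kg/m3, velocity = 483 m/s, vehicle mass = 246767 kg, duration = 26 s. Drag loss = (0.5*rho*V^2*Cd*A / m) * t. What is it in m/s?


D = 0.5 * 0.36 * 483^2 * 0.45 * 20.8 = 393045.31 N
a = 393045.31 / 246767 = 1.5928 m/s2
dV = 1.5928 * 26 = 41.4 m/s

41.4 m/s


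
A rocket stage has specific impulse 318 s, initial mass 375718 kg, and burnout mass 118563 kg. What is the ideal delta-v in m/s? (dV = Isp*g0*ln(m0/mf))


Ve = 318 * 9.81 = 3119.58 m/s
dV = 3119.58 * ln(375718/118563) = 3598 m/s

3598 m/s


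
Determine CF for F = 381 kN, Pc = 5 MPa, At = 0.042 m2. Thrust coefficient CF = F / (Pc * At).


CF = 381000 / (5e6 * 0.042) = 1.81

1.81


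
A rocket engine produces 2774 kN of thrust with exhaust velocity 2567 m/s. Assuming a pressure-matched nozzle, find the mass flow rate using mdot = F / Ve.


mdot = F / Ve = 2774000 / 2567 = 1080.6 kg/s

1080.6 kg/s


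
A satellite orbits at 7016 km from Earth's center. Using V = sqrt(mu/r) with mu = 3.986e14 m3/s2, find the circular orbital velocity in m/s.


V = sqrt(3.986e14 / 7016000) = 7537 m/s

7537 m/s


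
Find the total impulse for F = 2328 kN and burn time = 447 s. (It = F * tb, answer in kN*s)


It = 2328 * 447 = 1040616 kN*s

1040616 kN*s


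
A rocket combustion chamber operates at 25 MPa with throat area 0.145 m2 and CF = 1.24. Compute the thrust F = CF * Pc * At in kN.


F = 1.24 * 25e6 * 0.145 = 4.4950e+06 N = 4495.0 kN

4495.0 kN


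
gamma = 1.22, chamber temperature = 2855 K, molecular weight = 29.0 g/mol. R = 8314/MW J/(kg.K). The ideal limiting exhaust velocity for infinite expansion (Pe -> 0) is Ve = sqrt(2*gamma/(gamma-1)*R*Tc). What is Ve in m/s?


R = 8314 / 29.0 = 286.69 J/(kg.K)
Ve = sqrt(2 * 1.22 / (1.22 - 1) * 286.69 * 2855) = 3013 m/s

3013 m/s


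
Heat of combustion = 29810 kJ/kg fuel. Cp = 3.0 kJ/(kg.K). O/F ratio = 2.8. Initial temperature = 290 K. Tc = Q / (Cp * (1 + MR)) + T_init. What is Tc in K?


Tc = 29810 / (3.0 * (1 + 2.8)) + 290 = 2905 K

2905 K


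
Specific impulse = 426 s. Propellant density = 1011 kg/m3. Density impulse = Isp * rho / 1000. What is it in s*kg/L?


rho*Isp = 426 * 1011 / 1000 = 431 s*kg/L

431 s*kg/L


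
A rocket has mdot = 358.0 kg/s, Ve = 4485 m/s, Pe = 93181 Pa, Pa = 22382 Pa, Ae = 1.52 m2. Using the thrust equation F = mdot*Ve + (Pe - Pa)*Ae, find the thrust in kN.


F = 358.0 * 4485 + (93181 - 22382) * 1.52 = 1.7132e+06 N = 1713.2 kN

1713.2 kN


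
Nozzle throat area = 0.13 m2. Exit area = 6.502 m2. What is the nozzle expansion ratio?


AR = 6.502 / 0.13 = 50.0

50.0


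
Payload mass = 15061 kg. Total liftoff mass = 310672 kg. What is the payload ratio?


PR = 15061 / 310672 = 0.0485

0.0485


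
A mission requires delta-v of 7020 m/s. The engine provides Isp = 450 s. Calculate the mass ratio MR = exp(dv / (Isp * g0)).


Ve = 450 * 9.81 = 4414.5 m/s
MR = exp(7020 / 4414.5) = 4.905

4.905


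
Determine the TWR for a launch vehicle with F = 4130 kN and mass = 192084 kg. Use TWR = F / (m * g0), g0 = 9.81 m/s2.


TWR = 4130000 / (192084 * 9.81) = 2.19

2.19


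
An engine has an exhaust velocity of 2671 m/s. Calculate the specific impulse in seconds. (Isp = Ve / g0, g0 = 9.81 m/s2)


Isp = Ve / g0 = 2671 / 9.81 = 272.3 s

272.3 s


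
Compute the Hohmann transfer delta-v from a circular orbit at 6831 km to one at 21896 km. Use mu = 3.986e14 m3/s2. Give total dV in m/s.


V1 = sqrt(mu/r1) = 7638.82 m/s
dV1 = V1*(sqrt(2*r2/(r1+r2)) - 1) = 1792.63 m/s
V2 = sqrt(mu/r2) = 4266.64 m/s
dV2 = V2*(1 - sqrt(2*r1/(r1+r2))) = 1324.27 m/s
Total dV = 3117 m/s

3117 m/s


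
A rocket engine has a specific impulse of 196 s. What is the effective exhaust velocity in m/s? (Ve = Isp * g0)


Ve = Isp * g0 = 196 * 9.81 = 1922.8 m/s

1922.8 m/s


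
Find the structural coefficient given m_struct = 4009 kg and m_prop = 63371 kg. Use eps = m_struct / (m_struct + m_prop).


eps = 4009 / (4009 + 63371) = 0.0595

0.0595


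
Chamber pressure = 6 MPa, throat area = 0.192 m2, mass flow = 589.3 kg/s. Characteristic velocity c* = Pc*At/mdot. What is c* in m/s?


c* = 6e6 * 0.192 / 589.3 = 1955 m/s

1955 m/s


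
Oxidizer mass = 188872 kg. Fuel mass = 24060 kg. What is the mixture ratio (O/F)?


MR = 188872 / 24060 = 7.85

7.85


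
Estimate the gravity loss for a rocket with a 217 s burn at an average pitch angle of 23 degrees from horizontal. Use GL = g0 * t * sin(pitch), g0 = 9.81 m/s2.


GL = 9.81 * 217 * sin(23 deg) = 832 m/s

832 m/s


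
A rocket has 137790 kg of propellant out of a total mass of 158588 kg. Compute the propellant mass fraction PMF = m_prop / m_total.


PMF = 137790 / 158588 = 0.869

0.869


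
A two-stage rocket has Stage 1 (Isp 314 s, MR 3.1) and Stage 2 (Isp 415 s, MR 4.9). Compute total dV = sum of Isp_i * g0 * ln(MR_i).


dV1 = 314 * 9.81 * ln(3.1) = 3485.1 m/s
dV2 = 415 * 9.81 * ln(4.9) = 6470.0 m/s
Total dV = 3485.1 + 6470.0 = 9955.1 m/s ~ 9955 m/s

9955 m/s


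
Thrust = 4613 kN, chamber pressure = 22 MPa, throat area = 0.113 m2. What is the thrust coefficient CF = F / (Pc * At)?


CF = 4613000 / (22e6 * 0.113) = 1.86

1.86


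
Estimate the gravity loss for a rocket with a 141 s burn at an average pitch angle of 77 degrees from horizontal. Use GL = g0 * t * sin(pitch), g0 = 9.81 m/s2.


GL = 9.81 * 141 * sin(77 deg) = 1348 m/s

1348 m/s


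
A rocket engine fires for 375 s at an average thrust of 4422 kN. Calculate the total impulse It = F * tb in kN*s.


It = 4422 * 375 = 1658250 kN*s

1658250 kN*s


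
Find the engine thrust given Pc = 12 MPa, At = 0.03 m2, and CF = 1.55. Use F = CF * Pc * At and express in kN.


F = 1.55 * 12e6 * 0.03 = 558000.0 N = 558.0 kN

558.0 kN


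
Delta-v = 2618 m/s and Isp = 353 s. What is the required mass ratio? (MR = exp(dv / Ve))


Ve = 353 * 9.81 = 3462.93 m/s
MR = exp(2618 / 3462.93) = 2.13

2.13


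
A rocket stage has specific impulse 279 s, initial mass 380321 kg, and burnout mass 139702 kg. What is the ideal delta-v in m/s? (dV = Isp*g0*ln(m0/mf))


Ve = 279 * 9.81 = 2736.99 m/s
dV = 2736.99 * ln(380321/139702) = 2741 m/s

2741 m/s


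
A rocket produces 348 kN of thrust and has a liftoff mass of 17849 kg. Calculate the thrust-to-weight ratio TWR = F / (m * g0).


TWR = 348000 / (17849 * 9.81) = 1.99

1.99


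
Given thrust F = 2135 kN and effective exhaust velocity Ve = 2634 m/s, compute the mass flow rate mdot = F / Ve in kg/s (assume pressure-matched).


mdot = F / Ve = 2135000 / 2634 = 810.6 kg/s

810.6 kg/s


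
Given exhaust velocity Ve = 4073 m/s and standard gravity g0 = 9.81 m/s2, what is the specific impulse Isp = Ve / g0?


Isp = Ve / g0 = 4073 / 9.81 = 415.2 s

415.2 s


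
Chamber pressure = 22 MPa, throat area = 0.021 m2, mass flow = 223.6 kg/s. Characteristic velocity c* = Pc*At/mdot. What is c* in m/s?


c* = 22e6 * 0.021 / 223.6 = 2066 m/s

2066 m/s


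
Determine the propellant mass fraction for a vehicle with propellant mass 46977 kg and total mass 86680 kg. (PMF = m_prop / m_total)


PMF = 46977 / 86680 = 0.542

0.542


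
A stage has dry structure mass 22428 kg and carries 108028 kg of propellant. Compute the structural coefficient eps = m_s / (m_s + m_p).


eps = 22428 / (22428 + 108028) = 0.1719

0.1719


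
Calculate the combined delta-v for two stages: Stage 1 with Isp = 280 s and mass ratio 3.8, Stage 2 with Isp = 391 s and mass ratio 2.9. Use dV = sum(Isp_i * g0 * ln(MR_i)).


dV1 = 280 * 9.81 * ln(3.8) = 3667.0 m/s
dV2 = 391 * 9.81 * ln(2.9) = 4083.9 m/s
Total dV = 3667.0 + 4083.9 = 7750.9 m/s ~ 7751 m/s

7751 m/s


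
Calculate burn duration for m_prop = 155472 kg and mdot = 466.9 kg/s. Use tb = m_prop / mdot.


tb = 155472 / 466.9 = 333.0 s

333.0 s


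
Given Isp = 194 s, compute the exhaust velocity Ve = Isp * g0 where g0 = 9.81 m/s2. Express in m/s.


Ve = Isp * g0 = 194 * 9.81 = 1903.1 m/s

1903.1 m/s


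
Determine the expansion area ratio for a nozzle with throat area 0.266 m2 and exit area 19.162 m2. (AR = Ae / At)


AR = 19.162 / 0.266 = 72.0

72.0


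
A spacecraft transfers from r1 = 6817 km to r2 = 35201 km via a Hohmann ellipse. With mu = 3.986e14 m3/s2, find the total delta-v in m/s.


V1 = sqrt(mu/r1) = 7646.66 m/s
dV1 = V1*(sqrt(2*r2/(r1+r2)) - 1) = 2251.32 m/s
V2 = sqrt(mu/r2) = 3365.05 m/s
dV2 = V2*(1 - sqrt(2*r1/(r1+r2))) = 1448.21 m/s
Total dV = 3700 m/s

3700 m/s


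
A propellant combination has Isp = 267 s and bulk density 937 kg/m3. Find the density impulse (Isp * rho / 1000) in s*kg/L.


rho*Isp = 267 * 937 / 1000 = 250 s*kg/L

250 s*kg/L


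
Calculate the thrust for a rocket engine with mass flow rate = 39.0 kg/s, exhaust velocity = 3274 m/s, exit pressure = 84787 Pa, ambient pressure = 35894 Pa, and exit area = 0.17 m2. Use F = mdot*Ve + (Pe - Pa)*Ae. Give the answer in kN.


F = 39.0 * 3274 + (84787 - 35894) * 0.17 = 135998.0 N = 136.0 kN

136.0 kN


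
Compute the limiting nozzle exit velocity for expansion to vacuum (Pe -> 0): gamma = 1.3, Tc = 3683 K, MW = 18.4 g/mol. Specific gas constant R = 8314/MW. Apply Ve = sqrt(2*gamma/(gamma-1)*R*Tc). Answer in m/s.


R = 8314 / 18.4 = 451.85 J/(kg.K)
Ve = sqrt(2 * 1.3 / (1.3 - 1) * 451.85 * 3683) = 3798 m/s

3798 m/s


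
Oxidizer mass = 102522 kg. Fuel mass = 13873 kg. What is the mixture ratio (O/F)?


MR = 102522 / 13873 = 7.39

7.39


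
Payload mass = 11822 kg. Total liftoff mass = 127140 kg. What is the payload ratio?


PR = 11822 / 127140 = 0.093

0.093


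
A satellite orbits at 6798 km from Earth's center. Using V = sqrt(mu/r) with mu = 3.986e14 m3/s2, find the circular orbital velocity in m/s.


V = sqrt(3.986e14 / 6798000) = 7657 m/s

7657 m/s


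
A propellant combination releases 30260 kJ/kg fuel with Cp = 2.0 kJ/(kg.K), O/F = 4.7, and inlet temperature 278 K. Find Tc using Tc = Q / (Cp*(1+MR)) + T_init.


Tc = 30260 / (2.0 * (1 + 4.7)) + 278 = 2932 K

2932 K


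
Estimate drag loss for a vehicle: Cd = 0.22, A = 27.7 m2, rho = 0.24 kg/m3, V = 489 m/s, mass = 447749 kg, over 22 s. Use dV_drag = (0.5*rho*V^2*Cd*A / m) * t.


D = 0.5 * 0.24 * 489^2 * 0.22 * 27.7 = 174864.4 N
a = 174864.4 / 447749 = 0.3905 m/s2
dV = 0.3905 * 22 = 8.6 m/s

8.6 m/s


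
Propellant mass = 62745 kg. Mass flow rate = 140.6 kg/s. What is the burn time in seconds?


tb = 62745 / 140.6 = 446.3 s

446.3 s


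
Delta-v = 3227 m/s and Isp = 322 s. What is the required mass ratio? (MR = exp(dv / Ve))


Ve = 322 * 9.81 = 3158.82 m/s
MR = exp(3227 / 3158.82) = 2.778

2.778


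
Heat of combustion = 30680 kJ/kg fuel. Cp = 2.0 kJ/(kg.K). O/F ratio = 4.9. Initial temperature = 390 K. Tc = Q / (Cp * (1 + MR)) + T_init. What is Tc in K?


Tc = 30680 / (2.0 * (1 + 4.9)) + 390 = 2990 K

2990 K


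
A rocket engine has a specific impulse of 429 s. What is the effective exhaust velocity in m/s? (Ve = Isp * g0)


Ve = Isp * g0 = 429 * 9.81 = 4208.5 m/s

4208.5 m/s


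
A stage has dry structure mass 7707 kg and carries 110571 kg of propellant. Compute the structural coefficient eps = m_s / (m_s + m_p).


eps = 7707 / (7707 + 110571) = 0.0652

0.0652


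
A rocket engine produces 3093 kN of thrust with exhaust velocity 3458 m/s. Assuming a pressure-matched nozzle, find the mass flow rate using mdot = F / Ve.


mdot = F / Ve = 3093000 / 3458 = 894.4 kg/s

894.4 kg/s


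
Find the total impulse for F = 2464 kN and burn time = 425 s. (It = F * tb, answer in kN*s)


It = 2464 * 425 = 1047200 kN*s

1047200 kN*s


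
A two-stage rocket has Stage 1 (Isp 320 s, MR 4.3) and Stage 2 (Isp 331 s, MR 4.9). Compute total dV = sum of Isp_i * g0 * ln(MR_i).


dV1 = 320 * 9.81 * ln(4.3) = 4578.9 m/s
dV2 = 331 * 9.81 * ln(4.9) = 5160.4 m/s
Total dV = 4578.9 + 5160.4 = 9739.3 m/s ~ 9739 m/s

9739 m/s


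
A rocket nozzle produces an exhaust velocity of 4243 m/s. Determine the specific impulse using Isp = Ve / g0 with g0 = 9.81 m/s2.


Isp = Ve / g0 = 4243 / 9.81 = 432.5 s

432.5 s


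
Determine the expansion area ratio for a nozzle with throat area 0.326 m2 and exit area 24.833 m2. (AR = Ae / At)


AR = 24.833 / 0.326 = 76.2

76.2


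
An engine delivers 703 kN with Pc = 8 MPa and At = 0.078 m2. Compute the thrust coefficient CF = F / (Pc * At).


CF = 703000 / (8e6 * 0.078) = 1.13

1.13


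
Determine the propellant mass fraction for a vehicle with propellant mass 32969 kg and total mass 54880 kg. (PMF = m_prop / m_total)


PMF = 32969 / 54880 = 0.601

0.601


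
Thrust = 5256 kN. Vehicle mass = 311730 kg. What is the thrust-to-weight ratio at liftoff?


TWR = 5256000 / (311730 * 9.81) = 1.72

1.72


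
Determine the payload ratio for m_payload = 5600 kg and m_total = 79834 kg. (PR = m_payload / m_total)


PR = 5600 / 79834 = 0.0701

0.0701


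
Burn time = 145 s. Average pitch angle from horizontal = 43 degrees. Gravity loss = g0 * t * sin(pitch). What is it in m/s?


GL = 9.81 * 145 * sin(43 deg) = 970 m/s

970 m/s


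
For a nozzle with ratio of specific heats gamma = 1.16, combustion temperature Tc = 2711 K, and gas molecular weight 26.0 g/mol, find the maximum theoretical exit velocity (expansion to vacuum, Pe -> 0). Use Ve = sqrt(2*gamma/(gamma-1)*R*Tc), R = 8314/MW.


R = 8314 / 26.0 = 319.77 J/(kg.K)
Ve = sqrt(2 * 1.16 / (1.16 - 1) * 319.77 * 2711) = 3545 m/s

3545 m/s


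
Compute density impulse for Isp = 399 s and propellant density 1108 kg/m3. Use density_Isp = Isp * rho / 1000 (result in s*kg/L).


rho*Isp = 399 * 1108 / 1000 = 442 s*kg/L

442 s*kg/L


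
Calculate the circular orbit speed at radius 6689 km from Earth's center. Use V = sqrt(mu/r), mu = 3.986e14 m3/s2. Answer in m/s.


V = sqrt(3.986e14 / 6689000) = 7719 m/s

7719 m/s


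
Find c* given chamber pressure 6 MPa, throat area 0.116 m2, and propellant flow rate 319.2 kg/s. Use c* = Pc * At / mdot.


c* = 6e6 * 0.116 / 319.2 = 2180 m/s

2180 m/s


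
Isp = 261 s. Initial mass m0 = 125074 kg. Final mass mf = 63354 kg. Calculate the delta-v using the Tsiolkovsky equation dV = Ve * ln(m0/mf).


Ve = 261 * 9.81 = 2560.41 m/s
dV = 2560.41 * ln(125074/63354) = 1742 m/s

1742 m/s


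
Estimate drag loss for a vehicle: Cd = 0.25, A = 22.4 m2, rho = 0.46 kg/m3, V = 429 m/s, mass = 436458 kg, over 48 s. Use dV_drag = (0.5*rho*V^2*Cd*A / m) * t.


D = 0.5 * 0.46 * 429^2 * 0.25 * 22.4 = 237044.81 N
a = 237044.81 / 436458 = 0.5431 m/s2
dV = 0.5431 * 48 = 26.1 m/s

26.1 m/s


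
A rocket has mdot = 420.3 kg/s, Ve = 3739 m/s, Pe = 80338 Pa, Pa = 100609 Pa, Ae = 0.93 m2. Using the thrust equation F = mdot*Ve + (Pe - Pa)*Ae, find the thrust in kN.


F = 420.3 * 3739 + (80338 - 100609) * 0.93 = 1.5526e+06 N = 1552.7 kN

1552.7 kN


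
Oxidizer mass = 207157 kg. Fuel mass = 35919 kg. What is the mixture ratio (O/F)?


MR = 207157 / 35919 = 5.77

5.77


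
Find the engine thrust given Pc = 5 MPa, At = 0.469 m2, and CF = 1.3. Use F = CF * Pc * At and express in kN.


F = 1.3 * 5e6 * 0.469 = 3.0485e+06 N = 3048.5 kN

3048.5 kN


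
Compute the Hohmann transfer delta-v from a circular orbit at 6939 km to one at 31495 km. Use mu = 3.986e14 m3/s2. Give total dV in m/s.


V1 = sqrt(mu/r1) = 7579.14 m/s
dV1 = V1*(sqrt(2*r2/(r1+r2)) - 1) = 2123.68 m/s
V2 = sqrt(mu/r2) = 3557.52 m/s
dV2 = V2*(1 - sqrt(2*r1/(r1+r2))) = 1419.79 m/s
Total dV = 3543 m/s

3543 m/s


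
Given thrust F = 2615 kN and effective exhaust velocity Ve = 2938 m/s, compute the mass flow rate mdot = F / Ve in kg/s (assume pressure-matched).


mdot = F / Ve = 2615000 / 2938 = 890.1 kg/s

890.1 kg/s


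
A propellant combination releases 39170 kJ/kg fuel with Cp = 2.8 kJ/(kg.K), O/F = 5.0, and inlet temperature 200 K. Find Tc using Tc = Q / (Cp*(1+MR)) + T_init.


Tc = 39170 / (2.8 * (1 + 5.0)) + 200 = 2532 K

2532 K


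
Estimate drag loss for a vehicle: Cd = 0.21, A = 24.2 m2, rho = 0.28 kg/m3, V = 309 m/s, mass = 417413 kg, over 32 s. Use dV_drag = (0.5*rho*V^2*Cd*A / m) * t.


D = 0.5 * 0.28 * 309^2 * 0.21 * 24.2 = 67932.82 N
a = 67932.82 / 417413 = 0.1627 m/s2
dV = 0.1627 * 32 = 5.2 m/s

5.2 m/s


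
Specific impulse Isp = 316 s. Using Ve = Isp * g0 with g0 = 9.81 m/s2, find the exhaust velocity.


Ve = Isp * g0 = 316 * 9.81 = 3100.0 m/s

3100.0 m/s


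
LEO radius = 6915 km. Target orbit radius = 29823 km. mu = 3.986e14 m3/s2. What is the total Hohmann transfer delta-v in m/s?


V1 = sqrt(mu/r1) = 7592.29 m/s
dV1 = V1*(sqrt(2*r2/(r1+r2)) - 1) = 2081.7 m/s
V2 = sqrt(mu/r2) = 3655.89 m/s
dV2 = V2*(1 - sqrt(2*r1/(r1+r2))) = 1412.8 m/s
Total dV = 3495 m/s

3495 m/s


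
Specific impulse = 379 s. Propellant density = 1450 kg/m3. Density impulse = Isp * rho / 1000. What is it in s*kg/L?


rho*Isp = 379 * 1450 / 1000 = 550 s*kg/L

550 s*kg/L


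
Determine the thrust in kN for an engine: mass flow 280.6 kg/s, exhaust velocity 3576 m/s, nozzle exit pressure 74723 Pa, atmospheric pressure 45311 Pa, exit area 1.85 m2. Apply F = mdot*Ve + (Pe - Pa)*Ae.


F = 280.6 * 3576 + (74723 - 45311) * 1.85 = 1.0578e+06 N = 1057.8 kN

1057.8 kN


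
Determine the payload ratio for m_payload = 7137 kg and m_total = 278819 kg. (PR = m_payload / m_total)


PR = 7137 / 278819 = 0.0256

0.0256


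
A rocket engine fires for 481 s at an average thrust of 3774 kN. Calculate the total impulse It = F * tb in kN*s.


It = 3774 * 481 = 1815294 kN*s

1815294 kN*s


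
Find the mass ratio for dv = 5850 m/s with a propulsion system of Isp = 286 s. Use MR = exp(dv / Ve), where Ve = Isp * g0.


Ve = 286 * 9.81 = 2805.66 m/s
MR = exp(5850 / 2805.66) = 8.045

8.045


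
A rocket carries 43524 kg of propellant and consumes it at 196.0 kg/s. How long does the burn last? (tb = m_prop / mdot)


tb = 43524 / 196.0 = 222.1 s

222.1 s


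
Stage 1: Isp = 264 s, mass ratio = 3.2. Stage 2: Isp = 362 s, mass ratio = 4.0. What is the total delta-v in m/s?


dV1 = 264 * 9.81 * ln(3.2) = 3012.4 m/s
dV2 = 362 * 9.81 * ln(4.0) = 4923.0 m/s
Total dV = 3012.4 + 4923.0 = 7935.4 m/s ~ 7935 m/s

7935 m/s


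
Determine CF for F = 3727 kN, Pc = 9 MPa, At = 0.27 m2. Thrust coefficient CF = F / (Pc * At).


CF = 3727000 / (9e6 * 0.27) = 1.53

1.53


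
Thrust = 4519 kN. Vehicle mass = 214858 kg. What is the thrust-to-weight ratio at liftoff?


TWR = 4519000 / (214858 * 9.81) = 2.14

2.14


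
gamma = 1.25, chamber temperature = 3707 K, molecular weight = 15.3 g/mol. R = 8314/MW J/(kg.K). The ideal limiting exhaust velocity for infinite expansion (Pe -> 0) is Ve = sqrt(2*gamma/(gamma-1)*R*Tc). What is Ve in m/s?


R = 8314 / 15.3 = 543.4 J/(kg.K)
Ve = sqrt(2 * 1.25 / (1.25 - 1) * 543.4 * 3707) = 4488 m/s

4488 m/s


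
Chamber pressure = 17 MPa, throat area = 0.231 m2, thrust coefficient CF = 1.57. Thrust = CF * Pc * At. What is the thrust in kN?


F = 1.57 * 17e6 * 0.231 = 6.1654e+06 N = 6165.4 kN

6165.4 kN


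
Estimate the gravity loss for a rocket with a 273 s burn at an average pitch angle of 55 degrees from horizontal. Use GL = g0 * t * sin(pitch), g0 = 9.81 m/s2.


GL = 9.81 * 273 * sin(55 deg) = 2194 m/s

2194 m/s


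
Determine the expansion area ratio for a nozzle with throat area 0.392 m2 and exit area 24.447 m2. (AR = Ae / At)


AR = 24.447 / 0.392 = 62.4

62.4


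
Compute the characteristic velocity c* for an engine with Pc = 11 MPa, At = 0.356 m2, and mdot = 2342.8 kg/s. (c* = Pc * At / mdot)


c* = 11e6 * 0.356 / 2342.8 = 1672 m/s

1672 m/s


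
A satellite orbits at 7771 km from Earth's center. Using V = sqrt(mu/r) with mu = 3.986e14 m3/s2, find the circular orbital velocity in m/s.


V = sqrt(3.986e14 / 7771000) = 7162 m/s

7162 m/s


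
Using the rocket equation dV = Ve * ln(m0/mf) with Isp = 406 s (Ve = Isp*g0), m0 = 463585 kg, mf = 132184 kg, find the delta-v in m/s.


Ve = 406 * 9.81 = 3982.86 m/s
dV = 3982.86 * ln(463585/132184) = 4998 m/s

4998 m/s


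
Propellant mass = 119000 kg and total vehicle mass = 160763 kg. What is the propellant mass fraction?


PMF = 119000 / 160763 = 0.74

0.74


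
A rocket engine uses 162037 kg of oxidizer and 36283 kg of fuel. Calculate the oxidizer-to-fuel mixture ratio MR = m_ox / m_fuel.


MR = 162037 / 36283 = 4.47

4.47


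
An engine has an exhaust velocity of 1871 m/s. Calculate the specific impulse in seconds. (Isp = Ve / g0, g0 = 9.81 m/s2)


Isp = Ve / g0 = 1871 / 9.81 = 190.7 s

190.7 s


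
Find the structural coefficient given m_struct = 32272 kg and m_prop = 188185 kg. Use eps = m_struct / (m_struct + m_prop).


eps = 32272 / (32272 + 188185) = 0.1464

0.1464


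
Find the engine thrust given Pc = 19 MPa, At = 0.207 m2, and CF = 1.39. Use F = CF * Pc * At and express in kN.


F = 1.39 * 19e6 * 0.207 = 5.4669e+06 N = 5466.9 kN

5466.9 kN


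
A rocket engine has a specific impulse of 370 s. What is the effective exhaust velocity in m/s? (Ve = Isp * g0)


Ve = Isp * g0 = 370 * 9.81 = 3629.7 m/s

3629.7 m/s


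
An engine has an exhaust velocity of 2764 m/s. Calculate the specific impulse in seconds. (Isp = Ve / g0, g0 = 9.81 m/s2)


Isp = Ve / g0 = 2764 / 9.81 = 281.8 s

281.8 s


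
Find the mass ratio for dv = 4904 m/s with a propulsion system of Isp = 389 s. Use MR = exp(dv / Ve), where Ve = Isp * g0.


Ve = 389 * 9.81 = 3816.09 m/s
MR = exp(4904 / 3816.09) = 3.615

3.615


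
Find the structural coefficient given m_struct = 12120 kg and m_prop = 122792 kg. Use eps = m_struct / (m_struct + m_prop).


eps = 12120 / (12120 + 122792) = 0.0898

0.0898


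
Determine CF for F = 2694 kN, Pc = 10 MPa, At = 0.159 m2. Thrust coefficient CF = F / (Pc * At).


CF = 2694000 / (10e6 * 0.159) = 1.69

1.69


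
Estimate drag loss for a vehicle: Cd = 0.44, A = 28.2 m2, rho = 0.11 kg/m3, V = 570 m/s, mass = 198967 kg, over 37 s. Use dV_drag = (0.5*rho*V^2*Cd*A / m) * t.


D = 0.5 * 0.11 * 570^2 * 0.44 * 28.2 = 221724.76 N
a = 221724.76 / 198967 = 1.1144 m/s2
dV = 1.1144 * 37 = 41.2 m/s

41.2 m/s


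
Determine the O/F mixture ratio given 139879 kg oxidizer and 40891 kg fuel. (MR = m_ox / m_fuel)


MR = 139879 / 40891 = 3.42

3.42


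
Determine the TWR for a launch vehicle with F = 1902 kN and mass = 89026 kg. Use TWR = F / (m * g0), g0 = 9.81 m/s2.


TWR = 1902000 / (89026 * 9.81) = 2.18

2.18


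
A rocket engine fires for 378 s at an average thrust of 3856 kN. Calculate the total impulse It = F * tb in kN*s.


It = 3856 * 378 = 1457568 kN*s

1457568 kN*s


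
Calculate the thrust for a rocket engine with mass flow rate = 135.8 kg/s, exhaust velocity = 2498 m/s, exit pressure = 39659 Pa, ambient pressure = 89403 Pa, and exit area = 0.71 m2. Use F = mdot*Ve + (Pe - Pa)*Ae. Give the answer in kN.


F = 135.8 * 2498 + (39659 - 89403) * 0.71 = 303910.0 N = 303.9 kN

303.9 kN


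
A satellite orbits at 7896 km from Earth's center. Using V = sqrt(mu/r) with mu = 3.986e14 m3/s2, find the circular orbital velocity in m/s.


V = sqrt(3.986e14 / 7896000) = 7105 m/s

7105 m/s


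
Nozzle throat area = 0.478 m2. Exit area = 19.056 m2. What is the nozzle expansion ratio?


AR = 19.056 / 0.478 = 39.9

39.9


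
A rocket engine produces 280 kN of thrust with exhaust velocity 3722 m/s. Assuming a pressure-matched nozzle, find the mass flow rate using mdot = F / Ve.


mdot = F / Ve = 280000 / 3722 = 75.2 kg/s

75.2 kg/s


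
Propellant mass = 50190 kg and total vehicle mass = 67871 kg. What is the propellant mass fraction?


PMF = 50190 / 67871 = 0.739

0.739


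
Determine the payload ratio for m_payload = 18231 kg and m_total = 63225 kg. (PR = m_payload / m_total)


PR = 18231 / 63225 = 0.2884

0.2884


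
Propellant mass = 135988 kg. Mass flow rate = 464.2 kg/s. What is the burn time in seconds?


tb = 135988 / 464.2 = 293.0 s

293.0 s
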